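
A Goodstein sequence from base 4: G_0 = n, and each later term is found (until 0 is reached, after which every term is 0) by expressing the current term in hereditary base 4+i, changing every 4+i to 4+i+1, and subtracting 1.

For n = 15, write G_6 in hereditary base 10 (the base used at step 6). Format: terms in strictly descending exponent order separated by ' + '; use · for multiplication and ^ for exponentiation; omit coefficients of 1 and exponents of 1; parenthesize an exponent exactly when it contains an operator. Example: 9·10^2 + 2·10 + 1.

2·10 + 5

G_0=15  [base 4] 3·4 + 3  →[4↦5]→  3·5 + 3 = 18  −1 ⇒ G_1=17
G_1=17  [base 5] 3·5 + 2  →[5↦6]→  3·6 + 2 = 20  −1 ⇒ G_2=19
G_2=19  [base 6] 3·6 + 1  →[6↦7]→  3·7 + 1 = 22  −1 ⇒ G_3=21
G_3=21  [base 7] 3·7  →[7↦8]→  3·8 = 24  −1 ⇒ G_4=23
G_4=23  [base 8] 2·8 + 7  →[8↦9]→  2·9 + 7 = 25  −1 ⇒ G_5=24
G_5=24  [base 9] 2·9 + 6  →[9↦10]→  2·10 + 6 = 26  −1 ⇒ G_6=25
G_6=25  [base 10] 2·10 + 5  →[10↦11]→  2·11 + 5 = 27  −1 ⇒ G_7=26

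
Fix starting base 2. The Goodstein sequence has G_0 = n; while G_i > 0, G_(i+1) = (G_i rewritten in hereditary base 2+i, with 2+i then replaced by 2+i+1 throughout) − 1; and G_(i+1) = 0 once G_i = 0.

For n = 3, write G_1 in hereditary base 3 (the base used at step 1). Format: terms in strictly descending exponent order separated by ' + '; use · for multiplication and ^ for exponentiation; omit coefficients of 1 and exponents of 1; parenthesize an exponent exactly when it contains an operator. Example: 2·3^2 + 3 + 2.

step 0: 3 = 2 + 1; sub 3 for 2: 3 + 1; = 4; G_1 = 4−1 = 3
step 1: 3 = 3; sub 4 for 3: 4; = 4; G_2 = 4−1 = 3

3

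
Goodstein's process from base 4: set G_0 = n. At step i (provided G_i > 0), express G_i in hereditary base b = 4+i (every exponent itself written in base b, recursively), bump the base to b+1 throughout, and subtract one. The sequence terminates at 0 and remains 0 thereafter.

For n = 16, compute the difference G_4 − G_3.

3

i=0: 16 = 4^2 (b=4); 4→5: 5^2 = 25; 25−1 = 24
i=1: 24 = 4·5 + 4 (b=5); 5→6: 4·6 + 4 = 28; 28−1 = 27
i=2: 27 = 4·6 + 3 (b=6); 6→7: 4·7 + 3 = 31; 31−1 = 30
i=3: 30 = 4·7 + 2 (b=7); 7→8: 4·8 + 2 = 34; 34−1 = 33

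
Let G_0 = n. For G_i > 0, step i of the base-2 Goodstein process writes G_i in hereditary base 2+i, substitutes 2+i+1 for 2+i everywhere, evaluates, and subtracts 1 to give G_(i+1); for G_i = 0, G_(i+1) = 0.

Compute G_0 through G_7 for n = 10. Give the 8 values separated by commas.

10, 83, 1025, 15625, 279935, 4215754, 84073323, 1937434592

i=0: 10 = 2^(2 + 1) + 2 (b=2); 2→3: 3^(3 + 1) + 3 = 84; 84−1 = 83
i=1: 83 = 3^(3 + 1) + 2 (b=3); 3→4: 4^(4 + 1) + 2 = 1026; 1026−1 = 1025
i=2: 1025 = 4^(4 + 1) + 1 (b=4); 4→5: 5^(5 + 1) + 1 = 15626; 15626−1 = 15625
i=3: 15625 = 5^(5 + 1) (b=5); 5→6: 6^(6 + 1) = 279936; 279936−1 = 279935
i=4: 279935 = 5·6^6 + 5·6^5 + 5·6^4 + 5·6^3 + 5·6^2 + 5·6 + 5 (b=6); 6→7: 5·7^7 + 5·7^5 + 5·7^4 + 5·7^3 + 5·7^2 + 5·7 + 5 = 4215755; 4215755−1 = 4215754
i=5: 4215754 = 5·7^7 + 5·7^5 + 5·7^4 + 5·7^3 + 5·7^2 + 5·7 + 4 (b=7); 7→8: 5·8^8 + 5·8^5 + 5·8^4 + 5·8^3 + 5·8^2 + 5·8 + 4 = 84073324; 84073324−1 = 84073323
i=6: 84073323 = 5·8^8 + 5·8^5 + 5·8^4 + 5·8^3 + 5·8^2 + 5·8 + 3 (b=8); 8→9: 5·9^9 + 5·9^5 + 5·9^4 + 5·9^3 + 5·9^2 + 5·9 + 3 = 1937434593; 1937434593−1 = 1937434592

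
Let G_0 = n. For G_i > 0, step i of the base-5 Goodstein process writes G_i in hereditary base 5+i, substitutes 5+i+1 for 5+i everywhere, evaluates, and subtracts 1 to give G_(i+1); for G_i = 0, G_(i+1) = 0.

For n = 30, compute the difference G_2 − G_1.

12

(0) 30|_5 = 5^2 + 5 ↦ 6^2 + 6|_6 = 42 ⇒ 41
(1) 41|_6 = 6^2 + 5 ↦ 7^2 + 5|_7 = 54 ⇒ 53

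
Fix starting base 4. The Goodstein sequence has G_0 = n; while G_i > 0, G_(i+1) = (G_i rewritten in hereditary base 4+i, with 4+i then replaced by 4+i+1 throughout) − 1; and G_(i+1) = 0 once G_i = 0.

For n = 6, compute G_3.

6

(0) 6|_4 = 4 + 2 ↦ 5 + 2|_5 = 7 ⇒ 6
(1) 6|_5 = 5 + 1 ↦ 6 + 1|_6 = 7 ⇒ 6
(2) 6|_6 = 6 ↦ 7|_7 = 7 ⇒ 6
(3) 6|_7 = 6 ↦ 6|_8 = 6 ⇒ 5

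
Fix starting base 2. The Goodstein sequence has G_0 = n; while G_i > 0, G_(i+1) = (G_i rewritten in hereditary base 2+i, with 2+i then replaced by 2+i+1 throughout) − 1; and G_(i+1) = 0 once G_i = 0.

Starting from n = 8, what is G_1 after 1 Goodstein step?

80

G_0=8  [base 2] 2^(2 + 1)  →[2↦3]→  3^(3 + 1) = 81  −1 ⇒ G_1=80
G_1=80  [base 3] 2·3^3 + 2·3^2 + 2·3 + 2  →[3↦4]→  2·4^4 + 2·4^2 + 2·4 + 2 = 554  −1 ⇒ G_2=553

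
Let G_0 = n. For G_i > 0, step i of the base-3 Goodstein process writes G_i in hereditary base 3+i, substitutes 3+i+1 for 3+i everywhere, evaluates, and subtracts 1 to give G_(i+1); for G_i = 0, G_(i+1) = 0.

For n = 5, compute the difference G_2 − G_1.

i=0: 5 = 3 + 2 (b=3); 3→4: 4 + 2 = 6; 6−1 = 5
i=1: 5 = 4 + 1 (b=4); 4→5: 5 + 1 = 6; 6−1 = 5

0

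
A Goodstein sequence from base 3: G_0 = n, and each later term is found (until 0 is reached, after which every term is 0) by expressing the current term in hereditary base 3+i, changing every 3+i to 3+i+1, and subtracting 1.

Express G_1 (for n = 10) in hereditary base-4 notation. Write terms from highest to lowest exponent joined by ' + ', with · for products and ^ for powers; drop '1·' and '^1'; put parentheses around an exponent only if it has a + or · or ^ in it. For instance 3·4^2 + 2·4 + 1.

G_0 = 10. HB_3(10) = 3^2 + 1. Bump = 17. G_1 = 16.
G_1 = 16. HB_4(16) = 4^2. Bump = 25. G_2 = 24.

4^2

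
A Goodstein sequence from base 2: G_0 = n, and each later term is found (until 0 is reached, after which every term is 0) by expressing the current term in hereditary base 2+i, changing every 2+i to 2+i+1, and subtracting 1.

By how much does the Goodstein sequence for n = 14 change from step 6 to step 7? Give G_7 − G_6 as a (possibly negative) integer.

3352711577

(0) 14|_2 = 2^(2 + 1) + 2^2 + 2 ↦ 3^(3 + 1) + 3^3 + 3|_3 = 111 ⇒ 110
(1) 110|_3 = 3^(3 + 1) + 3^3 + 2 ↦ 4^(4 + 1) + 4^4 + 2|_4 = 1282 ⇒ 1281
(2) 1281|_4 = 4^(4 + 1) + 4^4 + 1 ↦ 5^(5 + 1) + 5^5 + 1|_5 = 18751 ⇒ 18750
(3) 18750|_5 = 5^(5 + 1) + 5^5 ↦ 6^(6 + 1) + 6^6|_6 = 326592 ⇒ 326591
(4) 326591|_6 = 6^(6 + 1) + 5·6^5 + 5·6^4 + 5·6^3 + 5·6^2 + 5·6 + 5 ↦ 7^(7 + 1) + 5·7^5 + 5·7^4 + 5·7^3 + 5·7^2 + 5·7 + 5|_7 = 5862841 ⇒ 5862840
(5) 5862840|_7 = 7^(7 + 1) + 5·7^5 + 5·7^4 + 5·7^3 + 5·7^2 + 5·7 + 4 ↦ 8^(8 + 1) + 5·8^5 + 5·8^4 + 5·8^3 + 5·8^2 + 5·8 + 4|_8 = 134404972 ⇒ 134404971
(6) 134404971|_8 = 8^(8 + 1) + 5·8^5 + 5·8^4 + 5·8^3 + 5·8^2 + 5·8 + 3 ↦ 9^(9 + 1) + 5·9^5 + 5·9^4 + 5·9^3 + 5·9^2 + 5·9 + 3|_9 = 3487116549 ⇒ 3487116548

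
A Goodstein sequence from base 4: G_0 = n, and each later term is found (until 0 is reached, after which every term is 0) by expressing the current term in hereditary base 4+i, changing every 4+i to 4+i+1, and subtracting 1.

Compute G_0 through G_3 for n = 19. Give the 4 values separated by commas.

19, 27, 37, 49

(0) 19|_4 = 4^2 + 3 ↦ 5^2 + 3|_5 = 28 ⇒ 27
(1) 27|_5 = 5^2 + 2 ↦ 6^2 + 2|_6 = 38 ⇒ 37
(2) 37|_6 = 6^2 + 1 ↦ 7^2 + 1|_7 = 50 ⇒ 49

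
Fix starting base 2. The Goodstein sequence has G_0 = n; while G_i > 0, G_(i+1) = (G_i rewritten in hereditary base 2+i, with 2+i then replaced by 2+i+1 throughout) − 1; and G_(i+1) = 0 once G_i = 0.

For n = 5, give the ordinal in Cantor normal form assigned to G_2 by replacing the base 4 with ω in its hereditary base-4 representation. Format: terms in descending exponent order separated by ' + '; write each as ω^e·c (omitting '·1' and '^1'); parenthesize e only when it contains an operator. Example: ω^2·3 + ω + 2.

ω^3·3 + ω^2·3 + ω·3 + 3

[0] 5 ≡ 2^2 + 1 (base 2). Lift 3: 28. −1: 27.
[1] 27 ≡ 3^3 (base 3). Lift 4: 256. −1: 255.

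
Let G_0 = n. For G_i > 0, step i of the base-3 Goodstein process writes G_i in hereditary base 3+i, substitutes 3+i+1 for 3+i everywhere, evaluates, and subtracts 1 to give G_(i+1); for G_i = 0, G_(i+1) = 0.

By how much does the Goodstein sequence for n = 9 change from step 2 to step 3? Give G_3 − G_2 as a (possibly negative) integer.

[0] 9 ≡ 3^2 (base 3). Lift 4: 16. −1: 15.
[1] 15 ≡ 3·4 + 3 (base 4). Lift 5: 18. −1: 17.
[2] 17 ≡ 3·5 + 2 (base 5). Lift 6: 20. −1: 19.

2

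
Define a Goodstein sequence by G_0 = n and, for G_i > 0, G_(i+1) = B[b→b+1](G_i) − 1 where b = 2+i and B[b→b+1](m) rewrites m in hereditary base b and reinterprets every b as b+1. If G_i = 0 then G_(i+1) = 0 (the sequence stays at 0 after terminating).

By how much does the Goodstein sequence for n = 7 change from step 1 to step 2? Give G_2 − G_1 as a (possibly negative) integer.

229

[0] 7 ≡ 2^2 + 2 + 1 (base 2). Lift 3: 31. −1: 30.
[1] 30 ≡ 3^3 + 3 (base 3). Lift 4: 260. −1: 259.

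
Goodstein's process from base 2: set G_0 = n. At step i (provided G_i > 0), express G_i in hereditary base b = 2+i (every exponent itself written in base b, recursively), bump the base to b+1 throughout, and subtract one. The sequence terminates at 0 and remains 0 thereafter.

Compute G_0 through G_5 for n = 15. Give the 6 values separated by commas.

15, 111, 1283, 18752, 326593, 6588344

G_0=15  [base 2] 2^(2 + 1) + 2^2 + 2 + 1  →[2↦3]→  3^(3 + 1) + 3^3 + 3 + 1 = 112  −1 ⇒ G_1=111
G_1=111  [base 3] 3^(3 + 1) + 3^3 + 3  →[3↦4]→  4^(4 + 1) + 4^4 + 4 = 1284  −1 ⇒ G_2=1283
G_2=1283  [base 4] 4^(4 + 1) + 4^4 + 3  →[4↦5]→  5^(5 + 1) + 5^5 + 3 = 18753  −1 ⇒ G_3=18752
G_3=18752  [base 5] 5^(5 + 1) + 5^5 + 2  →[5↦6]→  6^(6 + 1) + 6^6 + 2 = 326594  −1 ⇒ G_4=326593
G_4=326593  [base 6] 6^(6 + 1) + 6^6 + 1  →[6↦7]→  7^(7 + 1) + 7^7 + 1 = 6588345  −1 ⇒ G_5=6588344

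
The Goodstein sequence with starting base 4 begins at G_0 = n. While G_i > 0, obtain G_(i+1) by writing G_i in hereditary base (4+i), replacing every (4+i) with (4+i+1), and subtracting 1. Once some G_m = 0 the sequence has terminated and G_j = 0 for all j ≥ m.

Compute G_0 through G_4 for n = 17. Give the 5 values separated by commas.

17, 25, 35, 39, 43

G_0=17  [base 4] 4^2 + 1  →[4↦5]→  5^2 + 1 = 26  −1 ⇒ G_1=25
G_1=25  [base 5] 5^2  →[5↦6]→  6^2 = 36  −1 ⇒ G_2=35
G_2=35  [base 6] 5·6 + 5  →[6↦7]→  5·7 + 5 = 40  −1 ⇒ G_3=39
G_3=39  [base 7] 5·7 + 4  →[7↦8]→  5·8 + 4 = 44  −1 ⇒ G_4=43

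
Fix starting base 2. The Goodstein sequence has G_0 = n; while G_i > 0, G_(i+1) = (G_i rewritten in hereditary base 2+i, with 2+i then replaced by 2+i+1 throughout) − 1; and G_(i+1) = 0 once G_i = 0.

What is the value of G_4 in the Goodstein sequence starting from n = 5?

775

(0) 5|_2 = 2^2 + 1 ↦ 3^3 + 1|_3 = 28 ⇒ 27
(1) 27|_3 = 3^3 ↦ 4^4|_4 = 256 ⇒ 255
(2) 255|_4 = 3·4^3 + 3·4^2 + 3·4 + 3 ↦ 3·5^3 + 3·5^2 + 3·5 + 3|_5 = 468 ⇒ 467
(3) 467|_5 = 3·5^3 + 3·5^2 + 3·5 + 2 ↦ 3·6^3 + 3·6^2 + 3·6 + 2|_6 = 776 ⇒ 775
(4) 775|_6 = 3·6^3 + 3·6^2 + 3·6 + 1 ↦ 3·7^3 + 3·7^2 + 3·7 + 1|_7 = 1198 ⇒ 1197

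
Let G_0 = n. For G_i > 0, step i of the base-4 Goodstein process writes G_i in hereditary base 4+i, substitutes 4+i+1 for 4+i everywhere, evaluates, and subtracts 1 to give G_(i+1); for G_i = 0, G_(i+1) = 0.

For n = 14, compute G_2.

18

G_0=14  [base 4] 3·4 + 2  →[4↦5]→  3·5 + 2 = 17  −1 ⇒ G_1=16
G_1=16  [base 5] 3·5 + 1  →[5↦6]→  3·6 + 1 = 19  −1 ⇒ G_2=18
G_2=18  [base 6] 3·6  →[6↦7]→  3·7 = 21  −1 ⇒ G_3=20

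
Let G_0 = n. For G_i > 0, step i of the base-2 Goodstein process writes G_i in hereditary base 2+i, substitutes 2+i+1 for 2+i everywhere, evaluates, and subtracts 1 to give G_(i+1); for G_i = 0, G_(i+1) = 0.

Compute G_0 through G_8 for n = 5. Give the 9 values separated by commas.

5, 27, 255, 467, 775, 1197, 1751, 2454, 3325

G_0=5  [base 2] 2^2 + 1  →[2↦3]→  3^3 + 1 = 28  −1 ⇒ G_1=27
G_1=27  [base 3] 3^3  →[3↦4]→  4^4 = 256  −1 ⇒ G_2=255
G_2=255  [base 4] 3·4^3 + 3·4^2 + 3·4 + 3  →[4↦5]→  3·5^3 + 3·5^2 + 3·5 + 3 = 468  −1 ⇒ G_3=467
G_3=467  [base 5] 3·5^3 + 3·5^2 + 3·5 + 2  →[5↦6]→  3·6^3 + 3·6^2 + 3·6 + 2 = 776  −1 ⇒ G_4=775
G_4=775  [base 6] 3·6^3 + 3·6^2 + 3·6 + 1  →[6↦7]→  3·7^3 + 3·7^2 + 3·7 + 1 = 1198  −1 ⇒ G_5=1197
G_5=1197  [base 7] 3·7^3 + 3·7^2 + 3·7  →[7↦8]→  3·8^3 + 3·8^2 + 3·8 = 1752  −1 ⇒ G_6=1751
G_6=1751  [base 8] 3·8^3 + 3·8^2 + 2·8 + 7  →[8↦9]→  3·9^3 + 3·9^2 + 2·9 + 7 = 2455  −1 ⇒ G_7=2454
G_7=2454  [base 9] 3·9^3 + 3·9^2 + 2·9 + 6  →[9↦10]→  3·10^3 + 3·10^2 + 2·10 + 6 = 3326  −1 ⇒ G_8=3325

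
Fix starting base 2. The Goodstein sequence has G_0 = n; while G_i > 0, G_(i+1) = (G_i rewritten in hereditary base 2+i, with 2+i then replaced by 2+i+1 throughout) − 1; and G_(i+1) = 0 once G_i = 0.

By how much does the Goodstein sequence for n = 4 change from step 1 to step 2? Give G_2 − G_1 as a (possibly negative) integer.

15

base 2: 4 = 2^2; at 3: 3^3 = 27; next = 26
base 3: 26 = 2·3^2 + 2·3 + 2; at 4: 2·4^2 + 2·4 + 2 = 42; next = 41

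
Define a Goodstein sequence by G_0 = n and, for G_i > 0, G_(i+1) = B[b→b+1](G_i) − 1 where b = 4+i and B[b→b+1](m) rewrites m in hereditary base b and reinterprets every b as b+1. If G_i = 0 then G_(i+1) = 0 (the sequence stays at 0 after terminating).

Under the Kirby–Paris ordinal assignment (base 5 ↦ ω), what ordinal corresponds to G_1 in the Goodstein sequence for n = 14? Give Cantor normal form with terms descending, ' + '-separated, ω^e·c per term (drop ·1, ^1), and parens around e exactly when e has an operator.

ω·3 + 1

base 4: 14 = 3·4 + 2; at 5: 3·5 + 2 = 17; next = 16
base 5: 16 = 3·5 + 1; at 6: 3·6 + 1 = 19; next = 18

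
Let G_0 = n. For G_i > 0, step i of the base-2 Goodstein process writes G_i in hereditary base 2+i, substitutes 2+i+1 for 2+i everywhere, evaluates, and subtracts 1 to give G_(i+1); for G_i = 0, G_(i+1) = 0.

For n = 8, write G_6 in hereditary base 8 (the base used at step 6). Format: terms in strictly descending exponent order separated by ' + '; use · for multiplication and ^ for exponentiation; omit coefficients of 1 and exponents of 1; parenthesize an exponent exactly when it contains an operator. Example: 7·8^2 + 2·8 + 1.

(0) 8|_2 = 2^(2 + 1) ↦ 3^(3 + 1)|_3 = 81 ⇒ 80
(1) 80|_3 = 2·3^3 + 2·3^2 + 2·3 + 2 ↦ 2·4^4 + 2·4^2 + 2·4 + 2|_4 = 554 ⇒ 553
(2) 553|_4 = 2·4^4 + 2·4^2 + 2·4 + 1 ↦ 2·5^5 + 2·5^2 + 2·5 + 1|_5 = 6311 ⇒ 6310
(3) 6310|_5 = 2·5^5 + 2·5^2 + 2·5 ↦ 2·6^6 + 2·6^2 + 2·6|_6 = 93396 ⇒ 93395
(4) 93395|_6 = 2·6^6 + 2·6^2 + 6 + 5 ↦ 2·7^7 + 2·7^2 + 7 + 5|_7 = 1647196 ⇒ 1647195
(5) 1647195|_7 = 2·7^7 + 2·7^2 + 7 + 4 ↦ 2·8^8 + 2·8^2 + 8 + 4|_8 = 33554572 ⇒ 33554571
(6) 33554571|_8 = 2·8^8 + 2·8^2 + 8 + 3 ↦ 2·9^9 + 2·9^2 + 9 + 3|_9 = 774841152 ⇒ 774841151

2·8^8 + 2·8^2 + 8 + 3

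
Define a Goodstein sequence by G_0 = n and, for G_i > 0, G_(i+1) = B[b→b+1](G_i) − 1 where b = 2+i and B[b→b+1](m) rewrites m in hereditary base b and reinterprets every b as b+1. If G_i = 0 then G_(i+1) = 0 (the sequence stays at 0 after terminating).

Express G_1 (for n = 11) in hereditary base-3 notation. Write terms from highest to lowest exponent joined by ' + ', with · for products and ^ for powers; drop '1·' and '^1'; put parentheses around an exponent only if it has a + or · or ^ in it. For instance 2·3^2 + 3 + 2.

3^(3 + 1) + 3

11 —HB2→ 2^(2 + 1) + 2 + 1 —bump→ 3^(3 + 1) + 3 + 1 = 85 —(−1)→ 84
84 —HB3→ 3^(3 + 1) + 3 —bump→ 4^(4 + 1) + 4 = 1028 —(−1)→ 1027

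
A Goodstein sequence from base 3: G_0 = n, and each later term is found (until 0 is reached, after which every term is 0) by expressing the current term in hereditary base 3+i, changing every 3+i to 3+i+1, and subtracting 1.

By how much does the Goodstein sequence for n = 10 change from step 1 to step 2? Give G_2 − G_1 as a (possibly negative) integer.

8

base 3: 10 = 3^2 + 1; at 4: 4^2 + 1 = 17; next = 16
base 4: 16 = 4^2; at 5: 5^2 = 25; next = 24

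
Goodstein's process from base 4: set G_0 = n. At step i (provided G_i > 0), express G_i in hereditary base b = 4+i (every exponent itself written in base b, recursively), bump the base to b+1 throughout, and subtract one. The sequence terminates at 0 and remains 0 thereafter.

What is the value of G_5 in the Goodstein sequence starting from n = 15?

base 4: 15 = 3·4 + 3; at 5: 3·5 + 3 = 18; next = 17
base 5: 17 = 3·5 + 2; at 6: 3·6 + 2 = 20; next = 19
base 6: 19 = 3·6 + 1; at 7: 3·7 + 1 = 22; next = 21
base 7: 21 = 3·7; at 8: 3·8 = 24; next = 23
base 8: 23 = 2·8 + 7; at 9: 2·9 + 7 = 25; next = 24
base 9: 24 = 2·9 + 6; at 10: 2·10 + 6 = 26; next = 25

24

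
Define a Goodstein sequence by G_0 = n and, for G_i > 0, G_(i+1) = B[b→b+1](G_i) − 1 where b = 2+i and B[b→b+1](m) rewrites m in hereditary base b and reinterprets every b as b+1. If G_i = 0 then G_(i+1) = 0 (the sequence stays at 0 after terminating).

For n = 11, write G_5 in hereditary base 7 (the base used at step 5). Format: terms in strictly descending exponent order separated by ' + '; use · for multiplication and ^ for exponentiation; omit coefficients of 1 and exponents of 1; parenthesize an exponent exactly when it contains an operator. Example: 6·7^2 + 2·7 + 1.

7^(7 + 1)

(0) 11|_2 = 2^(2 + 1) + 2 + 1 ↦ 3^(3 + 1) + 3 + 1|_3 = 85 ⇒ 84
(1) 84|_3 = 3^(3 + 1) + 3 ↦ 4^(4 + 1) + 4|_4 = 1028 ⇒ 1027
(2) 1027|_4 = 4^(4 + 1) + 3 ↦ 5^(5 + 1) + 3|_5 = 15628 ⇒ 15627
(3) 15627|_5 = 5^(5 + 1) + 2 ↦ 6^(6 + 1) + 2|_6 = 279938 ⇒ 279937
(4) 279937|_6 = 6^(6 + 1) + 1 ↦ 7^(7 + 1) + 1|_7 = 5764802 ⇒ 5764801
(5) 5764801|_7 = 7^(7 + 1) ↦ 8^(8 + 1)|_8 = 134217728 ⇒ 134217727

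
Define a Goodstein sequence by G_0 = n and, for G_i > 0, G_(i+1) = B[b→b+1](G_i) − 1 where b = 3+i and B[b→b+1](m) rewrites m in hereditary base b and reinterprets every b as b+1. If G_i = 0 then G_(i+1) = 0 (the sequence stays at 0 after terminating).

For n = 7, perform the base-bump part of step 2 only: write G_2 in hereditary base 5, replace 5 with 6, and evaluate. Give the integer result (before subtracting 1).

10

(0) 7|_3 = 2·3 + 1 ↦ 2·4 + 1|_4 = 9 ⇒ 8
(1) 8|_4 = 2·4 ↦ 2·5|_5 = 10 ⇒ 9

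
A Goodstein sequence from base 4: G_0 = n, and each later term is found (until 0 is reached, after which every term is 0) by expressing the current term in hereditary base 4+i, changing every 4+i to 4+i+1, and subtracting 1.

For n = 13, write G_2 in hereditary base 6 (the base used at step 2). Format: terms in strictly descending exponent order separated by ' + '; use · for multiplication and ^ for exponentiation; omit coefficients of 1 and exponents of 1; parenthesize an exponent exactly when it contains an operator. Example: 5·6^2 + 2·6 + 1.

2·6 + 5

G_0 = 13. HB_4(13) = 3·4 + 1. Bump = 16. G_1 = 15.
G_1 = 15. HB_5(15) = 3·5. Bump = 18. G_2 = 17.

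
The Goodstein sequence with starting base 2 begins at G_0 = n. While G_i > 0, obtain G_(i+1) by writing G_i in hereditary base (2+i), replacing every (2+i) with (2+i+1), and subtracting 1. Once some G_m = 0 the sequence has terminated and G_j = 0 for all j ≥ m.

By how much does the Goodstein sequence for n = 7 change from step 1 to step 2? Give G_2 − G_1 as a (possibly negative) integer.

229

G_0=7  [base 2] 2^2 + 2 + 1  →[2↦3]→  3^3 + 3 + 1 = 31  −1 ⇒ G_1=30
G_1=30  [base 3] 3^3 + 3  →[3↦4]→  4^4 + 4 = 260  −1 ⇒ G_2=259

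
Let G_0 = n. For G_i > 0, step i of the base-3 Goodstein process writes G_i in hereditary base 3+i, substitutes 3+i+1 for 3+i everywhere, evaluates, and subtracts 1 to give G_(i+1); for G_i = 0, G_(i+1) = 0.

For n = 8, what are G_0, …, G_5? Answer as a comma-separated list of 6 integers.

G_0 = 8. HB_3(8) = 2·3 + 2. Bump = 10. G_1 = 9.
G_1 = 9. HB_4(9) = 2·4 + 1. Bump = 11. G_2 = 10.
G_2 = 10. HB_5(10) = 2·5. Bump = 12. G_3 = 11.
G_3 = 11. HB_6(11) = 6 + 5. Bump = 12. G_4 = 11.
G_4 = 11. HB_7(11) = 7 + 4. Bump = 12. G_5 = 11.

8, 9, 10, 11, 11, 11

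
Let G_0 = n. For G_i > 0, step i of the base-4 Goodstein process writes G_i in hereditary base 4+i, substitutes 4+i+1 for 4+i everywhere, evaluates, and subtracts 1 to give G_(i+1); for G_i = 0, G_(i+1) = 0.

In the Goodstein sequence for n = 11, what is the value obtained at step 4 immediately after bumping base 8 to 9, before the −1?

16

i=0: 11 = 2·4 + 3 (b=4); 4→5: 2·5 + 3 = 13; 13−1 = 12
i=1: 12 = 2·5 + 2 (b=5); 5→6: 2·6 + 2 = 14; 14−1 = 13
i=2: 13 = 2·6 + 1 (b=6); 6→7: 2·7 + 1 = 15; 15−1 = 14
i=3: 14 = 2·7 (b=7); 7→8: 2·8 = 16; 16−1 = 15
i=4: 15 = 8 + 7 (b=8); 8→9: 9 + 7 = 16; 16−1 = 15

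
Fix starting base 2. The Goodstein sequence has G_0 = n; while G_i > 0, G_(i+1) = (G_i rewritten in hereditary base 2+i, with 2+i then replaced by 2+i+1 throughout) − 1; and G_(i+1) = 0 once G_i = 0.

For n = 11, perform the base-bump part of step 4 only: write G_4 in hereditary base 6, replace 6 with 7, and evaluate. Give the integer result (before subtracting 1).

G_0 = 11. HB_2(11) = 2^(2 + 1) + 2 + 1. Bump = 85. G_1 = 84.
G_1 = 84. HB_3(84) = 3^(3 + 1) + 3. Bump = 1028. G_2 = 1027.
G_2 = 1027. HB_4(1027) = 4^(4 + 1) + 3. Bump = 15628. G_3 = 15627.
G_3 = 15627. HB_5(15627) = 5^(5 + 1) + 2. Bump = 279938. G_4 = 279937.
G_4 = 279937. HB_6(279937) = 6^(6 + 1) + 1. Bump = 5764802. G_5 = 5764801.

5764802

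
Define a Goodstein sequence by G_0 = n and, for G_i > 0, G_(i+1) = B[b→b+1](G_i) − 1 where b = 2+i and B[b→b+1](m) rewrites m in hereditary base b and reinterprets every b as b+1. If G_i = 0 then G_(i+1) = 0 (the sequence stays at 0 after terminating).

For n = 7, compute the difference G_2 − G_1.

step 0: 7 = 2^2 + 2 + 1; sub 3 for 2: 3^3 + 3 + 1; = 31; G_1 = 31−1 = 30
step 1: 30 = 3^3 + 3; sub 4 for 3: 4^4 + 4; = 260; G_2 = 260−1 = 259

229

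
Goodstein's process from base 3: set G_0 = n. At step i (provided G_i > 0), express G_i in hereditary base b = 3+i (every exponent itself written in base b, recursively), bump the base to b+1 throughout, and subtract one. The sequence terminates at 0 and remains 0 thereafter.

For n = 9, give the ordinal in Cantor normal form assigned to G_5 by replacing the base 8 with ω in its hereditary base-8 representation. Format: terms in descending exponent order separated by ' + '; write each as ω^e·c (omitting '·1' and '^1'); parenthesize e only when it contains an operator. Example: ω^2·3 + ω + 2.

[0] 9 ≡ 3^2 (base 3). Lift 4: 16. −1: 15.
[1] 15 ≡ 3·4 + 3 (base 4). Lift 5: 18. −1: 17.
[2] 17 ≡ 3·5 + 2 (base 5). Lift 6: 20. −1: 19.
[3] 19 ≡ 3·6 + 1 (base 6). Lift 7: 22. −1: 21.
[4] 21 ≡ 3·7 (base 7). Lift 8: 24. −1: 23.
[5] 23 ≡ 2·8 + 7 (base 8). Lift 9: 25. −1: 24.

ω·2 + 7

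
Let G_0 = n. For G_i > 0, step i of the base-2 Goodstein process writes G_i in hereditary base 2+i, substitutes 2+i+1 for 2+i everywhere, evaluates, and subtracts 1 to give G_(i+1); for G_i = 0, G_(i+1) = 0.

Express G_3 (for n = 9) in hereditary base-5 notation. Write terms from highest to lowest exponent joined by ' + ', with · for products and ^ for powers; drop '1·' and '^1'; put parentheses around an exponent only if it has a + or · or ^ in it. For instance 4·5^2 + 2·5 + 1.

base 2: 9 = 2^(2 + 1) + 1; at 3: 3^(3 + 1) + 1 = 82; next = 81
base 3: 81 = 3^(3 + 1); at 4: 4^(4 + 1) = 1024; next = 1023
base 4: 1023 = 3·4^4 + 3·4^3 + 3·4^2 + 3·4 + 3; at 5: 3·5^5 + 3·5^3 + 3·5^2 + 3·5 + 3 = 9843; next = 9842
base 5: 9842 = 3·5^5 + 3·5^3 + 3·5^2 + 3·5 + 2; at 6: 3·6^6 + 3·6^3 + 3·6^2 + 3·6 + 2 = 140744; next = 140743

3·5^5 + 3·5^3 + 3·5^2 + 3·5 + 2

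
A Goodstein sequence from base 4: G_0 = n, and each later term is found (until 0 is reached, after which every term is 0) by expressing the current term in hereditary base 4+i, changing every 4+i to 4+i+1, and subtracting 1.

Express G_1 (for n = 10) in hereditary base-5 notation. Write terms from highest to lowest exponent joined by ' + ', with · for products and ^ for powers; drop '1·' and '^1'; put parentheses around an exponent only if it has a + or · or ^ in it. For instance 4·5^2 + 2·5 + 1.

2·5 + 1

[0] 10 ≡ 2·4 + 2 (base 4). Lift 5: 12. −1: 11.
[1] 11 ≡ 2·5 + 1 (base 5). Lift 6: 13. −1: 12.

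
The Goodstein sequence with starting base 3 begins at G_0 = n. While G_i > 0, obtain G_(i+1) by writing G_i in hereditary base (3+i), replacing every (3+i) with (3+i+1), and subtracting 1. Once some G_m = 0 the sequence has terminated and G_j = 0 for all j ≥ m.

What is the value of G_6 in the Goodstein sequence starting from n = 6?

6

G_0 = 6. HB_3(6) = 2·3. Bump = 8. G_1 = 7.
G_1 = 7. HB_4(7) = 4 + 3. Bump = 8. G_2 = 7.
G_2 = 7. HB_5(7) = 5 + 2. Bump = 8. G_3 = 7.
G_3 = 7. HB_6(7) = 6 + 1. Bump = 8. G_4 = 7.
G_4 = 7. HB_7(7) = 7. Bump = 8. G_5 = 7.
G_5 = 7. HB_8(7) = 7. Bump = 7. G_6 = 6.
G_6 = 6. HB_9(6) = 6. Bump = 6. G_7 = 5.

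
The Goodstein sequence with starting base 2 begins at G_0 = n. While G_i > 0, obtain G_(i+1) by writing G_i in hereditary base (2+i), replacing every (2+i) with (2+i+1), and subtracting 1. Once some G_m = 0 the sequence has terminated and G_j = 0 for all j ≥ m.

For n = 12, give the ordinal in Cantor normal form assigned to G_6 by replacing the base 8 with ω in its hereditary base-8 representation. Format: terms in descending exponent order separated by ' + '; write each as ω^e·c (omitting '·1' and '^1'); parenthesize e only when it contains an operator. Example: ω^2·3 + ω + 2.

ω^(ω + 1) + ω^2·2 + ω + 3

i=0: 12 = 2^(2 + 1) + 2^2 (b=2); 2→3: 3^(3 + 1) + 3^3 = 108; 108−1 = 107
i=1: 107 = 3^(3 + 1) + 2·3^2 + 2·3 + 2 (b=3); 3→4: 4^(4 + 1) + 2·4^2 + 2·4 + 2 = 1066; 1066−1 = 1065
i=2: 1065 = 4^(4 + 1) + 2·4^2 + 2·4 + 1 (b=4); 4→5: 5^(5 + 1) + 2·5^2 + 2·5 + 1 = 15686; 15686−1 = 15685
i=3: 15685 = 5^(5 + 1) + 2·5^2 + 2·5 (b=5); 5→6: 6^(6 + 1) + 2·6^2 + 2·6 = 280020; 280020−1 = 280019
i=4: 280019 = 6^(6 + 1) + 2·6^2 + 6 + 5 (b=6); 6→7: 7^(7 + 1) + 2·7^2 + 7 + 5 = 5764911; 5764911−1 = 5764910
i=5: 5764910 = 7^(7 + 1) + 2·7^2 + 7 + 4 (b=7); 7→8: 8^(8 + 1) + 2·8^2 + 8 + 4 = 134217868; 134217868−1 = 134217867
i=6: 134217867 = 8^(8 + 1) + 2·8^2 + 8 + 3 (b=8); 8→9: 9^(9 + 1) + 2·9^2 + 9 + 3 = 3486784575; 3486784575−1 = 3486784574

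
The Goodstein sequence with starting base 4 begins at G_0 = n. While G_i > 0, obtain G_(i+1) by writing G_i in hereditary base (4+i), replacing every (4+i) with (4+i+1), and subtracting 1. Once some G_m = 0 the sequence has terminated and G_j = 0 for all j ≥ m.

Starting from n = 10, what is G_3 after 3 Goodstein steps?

i=0: 10 = 2·4 + 2 (b=4); 4→5: 2·5 + 2 = 12; 12−1 = 11
i=1: 11 = 2·5 + 1 (b=5); 5→6: 2·6 + 1 = 13; 13−1 = 12
i=2: 12 = 2·6 (b=6); 6→7: 2·7 = 14; 14−1 = 13
i=3: 13 = 7 + 6 (b=7); 7→8: 8 + 6 = 14; 14−1 = 13

13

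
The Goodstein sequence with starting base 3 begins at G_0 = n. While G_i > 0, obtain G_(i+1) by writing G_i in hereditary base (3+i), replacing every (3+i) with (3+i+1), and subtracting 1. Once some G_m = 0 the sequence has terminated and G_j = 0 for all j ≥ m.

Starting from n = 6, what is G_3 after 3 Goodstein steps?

i=0: 6 = 2·3 (b=3); 3→4: 2·4 = 8; 8−1 = 7
i=1: 7 = 4 + 3 (b=4); 4→5: 5 + 3 = 8; 8−1 = 7
i=2: 7 = 5 + 2 (b=5); 5→6: 6 + 2 = 8; 8−1 = 7
i=3: 7 = 6 + 1 (b=6); 6→7: 7 + 1 = 8; 8−1 = 7

7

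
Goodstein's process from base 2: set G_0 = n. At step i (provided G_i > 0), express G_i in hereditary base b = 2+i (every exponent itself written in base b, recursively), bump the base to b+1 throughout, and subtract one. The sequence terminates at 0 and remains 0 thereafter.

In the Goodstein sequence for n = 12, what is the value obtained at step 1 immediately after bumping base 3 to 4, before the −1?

base 2: 12 = 2^(2 + 1) + 2^2; at 3: 3^(3 + 1) + 3^3 = 108; next = 107
base 3: 107 = 3^(3 + 1) + 2·3^2 + 2·3 + 2; at 4: 4^(4 + 1) + 2·4^2 + 2·4 + 2 = 1066; next = 1065

1066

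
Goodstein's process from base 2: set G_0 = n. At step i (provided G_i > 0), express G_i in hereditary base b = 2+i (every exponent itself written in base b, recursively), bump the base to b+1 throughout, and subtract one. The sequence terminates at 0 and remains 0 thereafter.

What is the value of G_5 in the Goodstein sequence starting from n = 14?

i=0: 14 = 2^(2 + 1) + 2^2 + 2 (b=2); 2→3: 3^(3 + 1) + 3^3 + 3 = 111; 111−1 = 110
i=1: 110 = 3^(3 + 1) + 3^3 + 2 (b=3); 3→4: 4^(4 + 1) + 4^4 + 2 = 1282; 1282−1 = 1281
i=2: 1281 = 4^(4 + 1) + 4^4 + 1 (b=4); 4→5: 5^(5 + 1) + 5^5 + 1 = 18751; 18751−1 = 18750
i=3: 18750 = 5^(5 + 1) + 5^5 (b=5); 5→6: 6^(6 + 1) + 6^6 = 326592; 326592−1 = 326591
i=4: 326591 = 6^(6 + 1) + 5·6^5 + 5·6^4 + 5·6^3 + 5·6^2 + 5·6 + 5 (b=6); 6→7: 7^(7 + 1) + 5·7^5 + 5·7^4 + 5·7^3 + 5·7^2 + 5·7 + 5 = 5862841; 5862841−1 = 5862840
i=5: 5862840 = 7^(7 + 1) + 5·7^5 + 5·7^4 + 5·7^3 + 5·7^2 + 5·7 + 4 (b=7); 7→8: 8^(8 + 1) + 5·8^5 + 5·8^4 + 5·8^3 + 5·8^2 + 5·8 + 4 = 134404972; 134404972−1 = 134404971

5862840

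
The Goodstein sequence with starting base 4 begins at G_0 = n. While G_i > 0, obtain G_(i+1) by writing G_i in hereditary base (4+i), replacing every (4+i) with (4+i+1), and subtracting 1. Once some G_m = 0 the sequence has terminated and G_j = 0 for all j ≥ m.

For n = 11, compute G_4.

15

G_0=11  [base 4] 2·4 + 3  →[4↦5]→  2·5 + 3 = 13  −1 ⇒ G_1=12
G_1=12  [base 5] 2·5 + 2  →[5↦6]→  2·6 + 2 = 14  −1 ⇒ G_2=13
G_2=13  [base 6] 2·6 + 1  →[6↦7]→  2·7 + 1 = 15  −1 ⇒ G_3=14
G_3=14  [base 7] 2·7  →[7↦8]→  2·8 = 16  −1 ⇒ G_4=15
G_4=15  [base 8] 8 + 7  →[8↦9]→  9 + 7 = 16  −1 ⇒ G_5=15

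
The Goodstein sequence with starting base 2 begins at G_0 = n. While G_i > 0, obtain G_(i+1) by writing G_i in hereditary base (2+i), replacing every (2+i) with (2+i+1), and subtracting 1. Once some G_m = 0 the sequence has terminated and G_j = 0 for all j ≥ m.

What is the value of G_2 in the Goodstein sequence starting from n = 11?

1027

(0) 11|_2 = 2^(2 + 1) + 2 + 1 ↦ 3^(3 + 1) + 3 + 1|_3 = 85 ⇒ 84
(1) 84|_3 = 3^(3 + 1) + 3 ↦ 4^(4 + 1) + 4|_4 = 1028 ⇒ 1027
(2) 1027|_4 = 4^(4 + 1) + 3 ↦ 5^(5 + 1) + 3|_5 = 15628 ⇒ 15627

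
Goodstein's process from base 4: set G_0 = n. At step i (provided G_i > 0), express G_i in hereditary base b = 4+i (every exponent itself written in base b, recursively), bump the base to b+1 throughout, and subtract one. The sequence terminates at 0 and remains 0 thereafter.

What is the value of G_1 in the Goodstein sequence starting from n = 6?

6

G_0 = 6. HB_4(6) = 4 + 2. Bump = 7. G_1 = 6.
G_1 = 6. HB_5(6) = 5 + 1. Bump = 7. G_2 = 6.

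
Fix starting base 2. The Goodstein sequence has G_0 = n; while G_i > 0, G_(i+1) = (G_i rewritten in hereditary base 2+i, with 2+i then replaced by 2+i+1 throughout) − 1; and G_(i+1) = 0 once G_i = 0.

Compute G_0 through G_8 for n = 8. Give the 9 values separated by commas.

8, 80, 553, 6310, 93395, 1647195, 33554571, 774841151, 20000000211

G_0 = 8. HB_2(8) = 2^(2 + 1). Bump = 81. G_1 = 80.
G_1 = 80. HB_3(80) = 2·3^3 + 2·3^2 + 2·3 + 2. Bump = 554. G_2 = 553.
G_2 = 553. HB_4(553) = 2·4^4 + 2·4^2 + 2·4 + 1. Bump = 6311. G_3 = 6310.
G_3 = 6310. HB_5(6310) = 2·5^5 + 2·5^2 + 2·5. Bump = 93396. G_4 = 93395.
G_4 = 93395. HB_6(93395) = 2·6^6 + 2·6^2 + 6 + 5. Bump = 1647196. G_5 = 1647195.
G_5 = 1647195. HB_7(1647195) = 2·7^7 + 2·7^2 + 7 + 4. Bump = 33554572. G_6 = 33554571.
G_6 = 33554571. HB_8(33554571) = 2·8^8 + 2·8^2 + 8 + 3. Bump = 774841152. G_7 = 774841151.
G_7 = 774841151. HB_9(774841151) = 2·9^9 + 2·9^2 + 9 + 2. Bump = 20000000212. G_8 = 20000000211.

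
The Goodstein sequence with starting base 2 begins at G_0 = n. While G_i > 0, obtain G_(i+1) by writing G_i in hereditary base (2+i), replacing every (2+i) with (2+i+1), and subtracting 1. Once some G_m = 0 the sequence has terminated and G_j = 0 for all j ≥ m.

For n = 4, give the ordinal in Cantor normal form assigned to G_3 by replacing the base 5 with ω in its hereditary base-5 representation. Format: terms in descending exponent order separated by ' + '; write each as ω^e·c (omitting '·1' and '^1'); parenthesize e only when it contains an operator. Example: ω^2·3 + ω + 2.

[0] 4 ≡ 2^2 (base 2). Lift 3: 27. −1: 26.
[1] 26 ≡ 2·3^2 + 2·3 + 2 (base 3). Lift 4: 42. −1: 41.
[2] 41 ≡ 2·4^2 + 2·4 + 1 (base 4). Lift 5: 61. −1: 60.

ω^2·2 + ω·2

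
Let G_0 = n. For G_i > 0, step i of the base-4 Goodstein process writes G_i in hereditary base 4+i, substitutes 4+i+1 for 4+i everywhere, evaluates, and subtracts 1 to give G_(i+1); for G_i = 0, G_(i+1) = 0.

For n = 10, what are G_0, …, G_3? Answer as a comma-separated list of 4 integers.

i=0: 10 = 2·4 + 2 (b=4); 4→5: 2·5 + 2 = 12; 12−1 = 11
i=1: 11 = 2·5 + 1 (b=5); 5→6: 2·6 + 1 = 13; 13−1 = 12
i=2: 12 = 2·6 (b=6); 6→7: 2·7 = 14; 14−1 = 13

10, 11, 12, 13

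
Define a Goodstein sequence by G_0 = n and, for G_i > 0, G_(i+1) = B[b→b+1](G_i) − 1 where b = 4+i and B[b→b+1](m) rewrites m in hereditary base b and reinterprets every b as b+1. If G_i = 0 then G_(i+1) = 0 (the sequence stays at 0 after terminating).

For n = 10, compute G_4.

13

step 0: 10 = 2·4 + 2; sub 5 for 4: 2·5 + 2; = 12; G_1 = 12−1 = 11
step 1: 11 = 2·5 + 1; sub 6 for 5: 2·6 + 1; = 13; G_2 = 13−1 = 12
step 2: 12 = 2·6; sub 7 for 6: 2·7; = 14; G_3 = 14−1 = 13
step 3: 13 = 7 + 6; sub 8 for 7: 8 + 6; = 14; G_4 = 14−1 = 13
step 4: 13 = 8 + 5; sub 9 for 8: 9 + 5; = 14; G_5 = 14−1 = 13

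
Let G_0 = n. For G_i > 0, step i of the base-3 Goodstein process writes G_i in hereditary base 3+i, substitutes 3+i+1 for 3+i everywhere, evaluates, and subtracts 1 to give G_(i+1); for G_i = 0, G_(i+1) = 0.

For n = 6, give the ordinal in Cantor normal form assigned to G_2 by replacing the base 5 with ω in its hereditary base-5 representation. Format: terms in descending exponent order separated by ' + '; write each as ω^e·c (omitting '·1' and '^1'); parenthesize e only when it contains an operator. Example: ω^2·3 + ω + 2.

i=0: 6 = 2·3 (b=3); 3→4: 2·4 = 8; 8−1 = 7
i=1: 7 = 4 + 3 (b=4); 4→5: 5 + 3 = 8; 8−1 = 7
i=2: 7 = 5 + 2 (b=5); 5→6: 6 + 2 = 8; 8−1 = 7

ω + 2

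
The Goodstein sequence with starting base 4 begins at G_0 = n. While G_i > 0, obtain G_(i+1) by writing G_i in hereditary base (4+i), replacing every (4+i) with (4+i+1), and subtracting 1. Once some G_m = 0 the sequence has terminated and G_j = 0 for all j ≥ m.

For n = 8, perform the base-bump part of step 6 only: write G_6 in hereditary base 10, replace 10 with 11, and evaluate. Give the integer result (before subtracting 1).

base 4: 8 = 2·4; at 5: 2·5 = 10; next = 9
base 5: 9 = 5 + 4; at 6: 6 + 4 = 10; next = 9
base 6: 9 = 6 + 3; at 7: 7 + 3 = 10; next = 9
base 7: 9 = 7 + 2; at 8: 8 + 2 = 10; next = 9
base 8: 9 = 8 + 1; at 9: 9 + 1 = 10; next = 9
base 9: 9 = 9; at 10: 10 = 10; next = 9
base 10: 9 = 9; at 11: 9 = 9; next = 8

9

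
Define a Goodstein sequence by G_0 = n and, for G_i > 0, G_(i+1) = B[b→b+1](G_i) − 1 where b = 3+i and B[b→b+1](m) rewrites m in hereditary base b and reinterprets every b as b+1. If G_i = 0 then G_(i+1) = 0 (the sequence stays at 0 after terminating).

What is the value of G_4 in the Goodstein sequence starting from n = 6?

base 3: 6 = 2·3; at 4: 2·4 = 8; next = 7
base 4: 7 = 4 + 3; at 5: 5 + 3 = 8; next = 7
base 5: 7 = 5 + 2; at 6: 6 + 2 = 8; next = 7
base 6: 7 = 6 + 1; at 7: 7 + 1 = 8; next = 7

7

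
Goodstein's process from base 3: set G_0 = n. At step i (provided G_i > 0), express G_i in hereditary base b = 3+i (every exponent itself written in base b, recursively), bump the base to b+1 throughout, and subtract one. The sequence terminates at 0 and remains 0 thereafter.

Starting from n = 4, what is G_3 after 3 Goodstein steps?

3

step 0: 4 = 3 + 1; sub 4 for 3: 4 + 1; = 5; G_1 = 5−1 = 4
step 1: 4 = 4; sub 5 for 4: 5; = 5; G_2 = 5−1 = 4
step 2: 4 = 4; sub 6 for 5: 4; = 4; G_3 = 4−1 = 3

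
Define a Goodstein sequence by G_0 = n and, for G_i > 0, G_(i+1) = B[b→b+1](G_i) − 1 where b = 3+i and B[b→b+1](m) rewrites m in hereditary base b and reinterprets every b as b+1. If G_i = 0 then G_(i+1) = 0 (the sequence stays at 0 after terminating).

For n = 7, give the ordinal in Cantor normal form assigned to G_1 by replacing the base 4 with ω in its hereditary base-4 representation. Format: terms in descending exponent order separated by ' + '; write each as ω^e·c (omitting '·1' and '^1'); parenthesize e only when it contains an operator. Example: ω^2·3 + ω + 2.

ω·2

G_0 = 7. HB_3(7) = 2·3 + 1. Bump = 9. G_1 = 8.
G_1 = 8. HB_4(8) = 2·4. Bump = 10. G_2 = 9.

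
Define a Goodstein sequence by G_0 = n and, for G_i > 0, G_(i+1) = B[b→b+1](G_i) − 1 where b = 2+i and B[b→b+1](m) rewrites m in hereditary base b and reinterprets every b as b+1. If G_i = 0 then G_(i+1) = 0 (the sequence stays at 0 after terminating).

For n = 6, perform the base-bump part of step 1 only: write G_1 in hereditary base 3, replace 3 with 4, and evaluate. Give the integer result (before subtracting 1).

258

[0] 6 ≡ 2^2 + 2 (base 2). Lift 3: 30. −1: 29.
[1] 29 ≡ 3^3 + 2 (base 3). Lift 4: 258. −1: 257.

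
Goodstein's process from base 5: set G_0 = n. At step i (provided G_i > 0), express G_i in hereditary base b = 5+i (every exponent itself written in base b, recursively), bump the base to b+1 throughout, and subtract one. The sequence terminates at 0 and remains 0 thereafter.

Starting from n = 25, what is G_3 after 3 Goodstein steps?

43

i=0: 25 = 5^2 (b=5); 5→6: 6^2 = 36; 36−1 = 35
i=1: 35 = 5·6 + 5 (b=6); 6→7: 5·7 + 5 = 40; 40−1 = 39
i=2: 39 = 5·7 + 4 (b=7); 7→8: 5·8 + 4 = 44; 44−1 = 43
i=3: 43 = 5·8 + 3 (b=8); 8→9: 5·9 + 3 = 48; 48−1 = 47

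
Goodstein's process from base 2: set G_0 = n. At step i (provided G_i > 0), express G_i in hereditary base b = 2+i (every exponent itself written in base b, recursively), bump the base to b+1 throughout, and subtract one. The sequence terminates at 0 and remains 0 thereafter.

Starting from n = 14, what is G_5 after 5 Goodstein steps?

(0) 14|_2 = 2^(2 + 1) + 2^2 + 2 ↦ 3^(3 + 1) + 3^3 + 3|_3 = 111 ⇒ 110
(1) 110|_3 = 3^(3 + 1) + 3^3 + 2 ↦ 4^(4 + 1) + 4^4 + 2|_4 = 1282 ⇒ 1281
(2) 1281|_4 = 4^(4 + 1) + 4^4 + 1 ↦ 5^(5 + 1) + 5^5 + 1|_5 = 18751 ⇒ 18750
(3) 18750|_5 = 5^(5 + 1) + 5^5 ↦ 6^(6 + 1) + 6^6|_6 = 326592 ⇒ 326591
(4) 326591|_6 = 6^(6 + 1) + 5·6^5 + 5·6^4 + 5·6^3 + 5·6^2 + 5·6 + 5 ↦ 7^(7 + 1) + 5·7^5 + 5·7^4 + 5·7^3 + 5·7^2 + 5·7 + 5|_7 = 5862841 ⇒ 5862840
(5) 5862840|_7 = 7^(7 + 1) + 5·7^5 + 5·7^4 + 5·7^3 + 5·7^2 + 5·7 + 4 ↦ 8^(8 + 1) + 5·8^5 + 5·8^4 + 5·8^3 + 5·8^2 + 5·8 + 4|_8 = 134404972 ⇒ 134404971

5862840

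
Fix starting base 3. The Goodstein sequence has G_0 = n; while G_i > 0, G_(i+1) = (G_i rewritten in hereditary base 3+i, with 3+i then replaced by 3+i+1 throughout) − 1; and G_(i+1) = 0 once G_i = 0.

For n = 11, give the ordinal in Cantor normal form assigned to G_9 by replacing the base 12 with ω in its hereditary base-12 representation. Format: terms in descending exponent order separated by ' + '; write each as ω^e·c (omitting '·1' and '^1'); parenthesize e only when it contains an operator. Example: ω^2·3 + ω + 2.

ω·4 + 11

[0] 11 ≡ 3^2 + 2 (base 3). Lift 4: 18. −1: 17.
[1] 17 ≡ 4^2 + 1 (base 4). Lift 5: 26. −1: 25.
[2] 25 ≡ 5^2 (base 5). Lift 6: 36. −1: 35.
[3] 35 ≡ 5·6 + 5 (base 6). Lift 7: 40. −1: 39.
[4] 39 ≡ 5·7 + 4 (base 7). Lift 8: 44. −1: 43.
[5] 43 ≡ 5·8 + 3 (base 8). Lift 9: 48. −1: 47.
[6] 47 ≡ 5·9 + 2 (base 9). Lift 10: 52. −1: 51.
[7] 51 ≡ 5·10 + 1 (base 10). Lift 11: 56. −1: 55.
[8] 55 ≡ 5·11 (base 11). Lift 12: 60. −1: 59.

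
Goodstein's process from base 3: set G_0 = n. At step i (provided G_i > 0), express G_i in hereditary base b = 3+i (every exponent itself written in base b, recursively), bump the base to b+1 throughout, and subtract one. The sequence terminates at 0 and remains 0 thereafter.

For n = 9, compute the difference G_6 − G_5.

1

9 —HB3→ 3^2 —bump→ 4^2 = 16 —(−1)→ 15
15 —HB4→ 3·4 + 3 —bump→ 3·5 + 3 = 18 —(−1)→ 17
17 —HB5→ 3·5 + 2 —bump→ 3·6 + 2 = 20 —(−1)→ 19
19 —HB6→ 3·6 + 1 —bump→ 3·7 + 1 = 22 —(−1)→ 21
21 —HB7→ 3·7 —bump→ 3·8 = 24 —(−1)→ 23
23 —HB8→ 2·8 + 7 —bump→ 2·9 + 7 = 25 —(−1)→ 24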